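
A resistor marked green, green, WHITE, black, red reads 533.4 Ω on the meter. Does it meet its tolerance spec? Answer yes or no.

Green → 5 (first significant figure)
Green → 5 (second significant figure)
White → 9 (third significant figure)
Black → ×1 multiplier
Red → ±2% tolerance
559 × 1 = 559 Ω
Allowed range: 547.82 Ω to 570.18 Ω.
533.4 Ω lies outside that range.

no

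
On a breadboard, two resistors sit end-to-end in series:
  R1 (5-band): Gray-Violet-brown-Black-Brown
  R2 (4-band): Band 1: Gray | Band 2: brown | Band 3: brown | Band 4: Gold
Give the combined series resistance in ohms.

1681 Ω

R1: grey, violet, brown → 871; black ×1 → 871 Ω.
R2: grey, brown → 81; brown ×10 → 810 Ω.
Series: 871 + 810 = 1681 Ω.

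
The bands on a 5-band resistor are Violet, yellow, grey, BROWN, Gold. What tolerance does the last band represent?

±5%

The last band, gold, is the tolerance band.
Gold corresponds to ±5%.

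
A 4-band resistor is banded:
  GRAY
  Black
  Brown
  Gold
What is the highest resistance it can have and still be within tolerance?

Grey → 8 (first significant figure)
Black → 0 (second significant figure)
Brown → ×10 multiplier
Gold → ±5% tolerance
80 × 10 = 800 Ω
Highest = 800 × (1 + 5/100) = 840 Ω.

840 Ω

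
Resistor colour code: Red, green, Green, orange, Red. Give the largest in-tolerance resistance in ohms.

Red → 2 (first significant figure)
Green → 5 (second significant figure)
Green → 5 (third significant figure)
Orange → ×10^3 multiplier
Red → ±2% tolerance
255 × 1000 = 255000 Ω
Largest = 255000 × (1 + 2/100) = 260100 Ω.

260100 Ω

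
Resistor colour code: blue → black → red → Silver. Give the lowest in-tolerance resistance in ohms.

Blue → 6 (first significant figure)
Black → 0 (second significant figure)
Red → ×10^2 multiplier
Silver → ±10% tolerance
60 × 100 = 6000 Ω
Lowest = 6000 × (1 − 10/100) = 5400 Ω.

5400 Ω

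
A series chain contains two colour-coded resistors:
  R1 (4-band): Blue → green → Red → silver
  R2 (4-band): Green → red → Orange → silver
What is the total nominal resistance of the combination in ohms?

58500 Ω

R1: blue, green → 65; red ×10^2 → 6500 Ω.
R2: green, red → 52; orange ×10^3 → 52000 Ω.
Series: 6500 + 52000 = 58500 Ω.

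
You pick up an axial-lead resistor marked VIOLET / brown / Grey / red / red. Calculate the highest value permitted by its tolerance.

Violet → 7 (first significant figure)
Brown → 1 (second significant figure)
Grey → 8 (third significant figure)
Red → ×10^2 multiplier
Red → ±2% tolerance
718 × 100 = 71800 Ω
Highest = 71800 × (1 + 2/100) = 73236 Ω.

73236 Ω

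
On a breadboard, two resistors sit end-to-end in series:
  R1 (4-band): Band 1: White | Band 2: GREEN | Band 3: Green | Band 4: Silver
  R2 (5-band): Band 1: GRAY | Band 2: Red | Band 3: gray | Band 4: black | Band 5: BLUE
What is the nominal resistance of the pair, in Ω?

9500828 Ω

R1: white, green → 95; green ×10^5 → 9500000 Ω.
R2: grey, red, grey → 828; black ×1 → 828 Ω.
Series: 9500000 + 828 = 9500828 Ω.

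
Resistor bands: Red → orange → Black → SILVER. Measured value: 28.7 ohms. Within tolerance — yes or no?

Red → 2 (first significant figure)
Orange → 3 (second significant figure)
Black → ×1 multiplier
Silver → ±10% tolerance
23 × 1 = 23 Ω
Allowed range: 20.7 Ω to 25.3 Ω.
28.7 ohms lies outside that range.

no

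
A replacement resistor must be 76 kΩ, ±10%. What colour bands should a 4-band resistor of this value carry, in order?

76000 Ω = 76 × 10^3.
7 → violet
6 → blue
Multiplier 10^3 → orange.
±10% tolerance → silver.

violet, blue, orange, silver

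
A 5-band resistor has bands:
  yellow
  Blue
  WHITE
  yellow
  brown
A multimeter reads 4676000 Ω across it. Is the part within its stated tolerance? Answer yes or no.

Yellow → 4 (first significant figure)
Blue → 6 (second significant figure)
White → 9 (third significant figure)
Yellow → ×10^4 multiplier
Brown → ±1% tolerance
469 × 10000 = 4690000 Ω
Allowed range: 4643100 Ω to 4736900 Ω.
4676000 Ω lies inside that range.

yes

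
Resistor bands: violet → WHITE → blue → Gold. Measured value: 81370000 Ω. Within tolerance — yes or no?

Violet → 7 (first significant figure)
White → 9 (second significant figure)
Blue → ×10^6 multiplier
Gold → ±5% tolerance
79 × 1000000 = 79000000 Ω
Allowed range: 75050000 Ω to 82950000 Ω.
81370000 Ω lies inside that range.

yes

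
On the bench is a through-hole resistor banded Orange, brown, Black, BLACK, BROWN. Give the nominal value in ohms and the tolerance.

Orange → 3 (first significant figure)
Brown → 1 (second significant figure)
Black → 0 (third significant figure)
Black → ×1 multiplier
Brown → ±1% tolerance
310 × 1 = 310 Ω

310 Ω ±1%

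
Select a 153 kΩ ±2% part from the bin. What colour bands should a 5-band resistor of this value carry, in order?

brown, green, orange, orange, red

153000 Ω = 153 × 10^3.
1 → brown
5 → green
3 → orange
Multiplier 10^3 → orange.
±2% tolerance → red.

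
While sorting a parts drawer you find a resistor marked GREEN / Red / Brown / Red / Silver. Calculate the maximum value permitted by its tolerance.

57310 Ω

Green → 5 (first significant figure)
Red → 2 (second significant figure)
Brown → 1 (third significant figure)
Red → ×10^2 multiplier
Silver → ±10% tolerance
521 × 100 = 52100 Ω
Maximum = 52100 × (1 + 10/100) = 57310 Ω.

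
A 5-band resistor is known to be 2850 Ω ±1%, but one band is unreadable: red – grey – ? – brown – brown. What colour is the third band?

green

2850 Ω = 285 × 10^1.
The third band gives digit 5 of the significand, and 5 is green.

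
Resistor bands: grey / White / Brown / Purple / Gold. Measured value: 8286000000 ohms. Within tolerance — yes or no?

Grey → 8 (first significant figure)
White → 9 (second significant figure)
Brown → 1 (third significant figure)
Violet → ×10^7 multiplier
Gold → ±5% tolerance
891 × 10000000 = 8910000000 Ω
Allowed range: 8464500000 Ω to 9355500000 Ω.
8286000000 ohms lies outside that range.

no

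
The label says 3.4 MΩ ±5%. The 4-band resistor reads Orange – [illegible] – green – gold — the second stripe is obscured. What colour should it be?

yellow

3400000 Ω = 34 × 10^5.
The second band gives digit 4 of the significand, and 4 is yellow.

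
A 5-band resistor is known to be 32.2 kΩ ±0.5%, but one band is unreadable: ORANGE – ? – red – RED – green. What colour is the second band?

32200 Ω = 322 × 10^2.
The second band gives digit 2 of the significand, and 2 is red.

red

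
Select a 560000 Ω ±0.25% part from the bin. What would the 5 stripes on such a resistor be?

560000 Ω = 560 × 10^3.
5 → green
6 → blue
0 → black
Multiplier 10^3 → orange.
±0.25% tolerance → blue.

green, blue, black, orange, blue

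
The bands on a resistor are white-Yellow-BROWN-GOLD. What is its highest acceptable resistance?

987 Ω

White → 9 (first significant figure)
Yellow → 4 (second significant figure)
Brown → ×10 multiplier
Gold → ±5% tolerance
94 × 10 = 940 Ω
Highest = 940 × (1 + 5/100) = 987 Ω.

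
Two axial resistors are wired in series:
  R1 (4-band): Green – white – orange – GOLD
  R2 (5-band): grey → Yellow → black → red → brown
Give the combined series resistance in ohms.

143000 Ω

R1: green, white → 59; orange ×10^3 → 59000 Ω.
R2: grey, yellow, black → 840; red ×10^2 → 84000 Ω.
Series: 59000 + 84000 = 143000 Ω.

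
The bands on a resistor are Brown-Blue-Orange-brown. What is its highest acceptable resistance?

Brown → 1 (first significant figure)
Blue → 6 (second significant figure)
Orange → ×10^3 multiplier
Brown → ±1% tolerance
16 × 1000 = 16000 Ω
Highest = 16000 × (1 + 1/100) = 16160 Ω.

16160 Ω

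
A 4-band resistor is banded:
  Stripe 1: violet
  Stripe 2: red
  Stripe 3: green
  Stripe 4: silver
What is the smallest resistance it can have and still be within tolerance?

6480000 Ω

Violet → 7 (first significant figure)
Red → 2 (second significant figure)
Green → ×10^5 multiplier
Silver → ±10% tolerance
72 × 100000 = 7200000 Ω
Smallest = 7200000 × (1 − 10/100) = 6480000 Ω.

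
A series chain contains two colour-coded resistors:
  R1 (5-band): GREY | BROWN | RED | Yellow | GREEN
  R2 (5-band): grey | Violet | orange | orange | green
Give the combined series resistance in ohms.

8993000 Ω

R1: grey, brown, red → 812; yellow ×10^4 → 8120000 Ω.
R2: grey, violet, orange → 873; orange ×10^3 → 873000 Ω.
Series: 8120000 + 873000 = 8993000 Ω.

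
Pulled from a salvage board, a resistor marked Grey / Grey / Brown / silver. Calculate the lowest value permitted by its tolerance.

Grey → 8 (first significant figure)
Grey → 8 (second significant figure)
Brown → ×10 multiplier
Silver → ±10% tolerance
88 × 10 = 880 Ω
Lowest = 880 × (1 − 10/100) = 792 Ω.

792 Ω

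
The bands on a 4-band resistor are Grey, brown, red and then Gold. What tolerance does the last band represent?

±5%

The last band, gold, is the tolerance band.
Gold corresponds to ±5%.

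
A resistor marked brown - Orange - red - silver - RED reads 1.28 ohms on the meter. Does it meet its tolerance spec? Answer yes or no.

Brown → 1 (first significant figure)
Orange → 3 (second significant figure)
Red → 2 (third significant figure)
Silver → ×0.01 multiplier
Red → ±2% tolerance
132 × 0.01 = 1.32 Ω
Allowed range: 1.2936 Ω to 1.3464 Ω.
1.28 ohms lies outside that range.

no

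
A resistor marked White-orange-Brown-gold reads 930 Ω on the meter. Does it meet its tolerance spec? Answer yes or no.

White → 9 (first significant figure)
Orange → 3 (second significant figure)
Brown → ×10 multiplier
Gold → ±5% tolerance
93 × 10 = 930 Ω
Allowed range: 883.5 Ω to 976.5 Ω.
930 Ω lies inside that range.

yes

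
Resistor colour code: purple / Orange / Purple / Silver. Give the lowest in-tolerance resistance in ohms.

Violet → 7 (first significant figure)
Orange → 3 (second significant figure)
Violet → ×10^7 multiplier
Silver → ±10% tolerance
73 × 10000000 = 730000000 Ω
Lowest = 730000000 × (1 − 10/100) = 657000000 Ω.

657000000 Ω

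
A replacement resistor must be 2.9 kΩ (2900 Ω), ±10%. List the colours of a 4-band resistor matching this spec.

2900 Ω = 29 × 10^2.
2 → red
9 → white
Multiplier 10^2 → red.
±10% tolerance → silver.

red, white, red, silver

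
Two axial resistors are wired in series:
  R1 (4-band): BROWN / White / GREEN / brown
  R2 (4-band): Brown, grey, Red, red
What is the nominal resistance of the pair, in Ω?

R1: brown, white → 19; green ×10^5 → 1900000 Ω.
R2: brown, grey → 18; red ×10^2 → 1800 Ω.
Series: 1900000 + 1800 = 1901800 Ω.

1901800 Ω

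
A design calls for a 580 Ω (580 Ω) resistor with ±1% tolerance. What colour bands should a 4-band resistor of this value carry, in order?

580 Ω = 58 × 10^1.
5 → green
8 → grey
Multiplier 10^1 → brown.
±1% tolerance → brown.

green, grey, brown, brown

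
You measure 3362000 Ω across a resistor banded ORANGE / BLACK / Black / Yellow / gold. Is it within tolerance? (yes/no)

Orange → 3 (first significant figure)
Black → 0 (second significant figure)
Black → 0 (third significant figure)
Yellow → ×10^4 multiplier
Gold → ±5% tolerance
300 × 10000 = 3000000 Ω
Allowed range: 2850000 Ω to 3150000 Ω.
3362000 Ω lies outside that range.

no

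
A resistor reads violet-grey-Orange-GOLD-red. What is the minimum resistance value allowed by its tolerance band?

76.734 Ω

Violet → 7 (first significant figure)
Grey → 8 (second significant figure)
Orange → 3 (third significant figure)
Gold → ×0.1 multiplier
Red → ±2% tolerance
783 × 0.1 = 78.3 Ω
Minimum = 78.3 × (1 − 2/100) = 76.734 Ω.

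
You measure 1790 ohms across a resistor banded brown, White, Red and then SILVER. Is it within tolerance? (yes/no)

yes

Brown → 1 (first significant figure)
White → 9 (second significant figure)
Red → ×10^2 multiplier
Silver → ±10% tolerance
19 × 100 = 1900 Ω
Allowed range: 1710 Ω to 2090 Ω.
1790 ohms lies inside that range.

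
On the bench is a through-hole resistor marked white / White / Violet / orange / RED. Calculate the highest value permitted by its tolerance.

1016940 Ω

White → 9 (first significant figure)
White → 9 (second significant figure)
Violet → 7 (third significant figure)
Orange → ×10^3 multiplier
Red → ±2% tolerance
997 × 1000 = 997000 Ω
Highest = 997000 × (1 + 2/100) = 1016940 Ω.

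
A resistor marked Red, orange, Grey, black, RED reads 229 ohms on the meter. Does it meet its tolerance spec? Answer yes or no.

Red → 2 (first significant figure)
Orange → 3 (second significant figure)
Grey → 8 (third significant figure)
Black → ×1 multiplier
Red → ±2% tolerance
238 × 1 = 238 Ω
Allowed range: 233.24 Ω to 242.76 Ω.
229 ohms lies outside that range.

no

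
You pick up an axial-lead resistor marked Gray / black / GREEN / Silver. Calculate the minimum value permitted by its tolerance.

Grey → 8 (first significant figure)
Black → 0 (second significant figure)
Green → ×10^5 multiplier
Silver → ±10% tolerance
80 × 100000 = 8000000 Ω
Minimum = 8000000 × (1 − 10/100) = 7200000 Ω.

7200000 Ω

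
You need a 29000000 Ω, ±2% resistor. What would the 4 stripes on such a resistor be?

red, white, blue, red

29000000 Ω = 29 × 10^6.
2 → red
9 → white
Multiplier 10^6 → blue.
±2% tolerance → red.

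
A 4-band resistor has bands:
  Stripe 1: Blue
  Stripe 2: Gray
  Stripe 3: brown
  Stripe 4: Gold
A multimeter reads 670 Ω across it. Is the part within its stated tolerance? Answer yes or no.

Blue → 6 (first significant figure)
Grey → 8 (second significant figure)
Brown → ×10 multiplier
Gold → ±5% tolerance
68 × 10 = 680 Ω
Allowed range: 646 Ω to 714 Ω.
670 Ω lies inside that range.

yes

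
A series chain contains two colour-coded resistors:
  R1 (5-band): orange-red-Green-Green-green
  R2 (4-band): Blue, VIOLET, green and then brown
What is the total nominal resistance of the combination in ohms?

R1: orange, red, green → 325; green ×10^5 → 32500000 Ω.
R2: blue, violet → 67; green ×10^5 → 6700000 Ω.
Series: 32500000 + 6700000 = 39200000 Ω.

39200000 Ω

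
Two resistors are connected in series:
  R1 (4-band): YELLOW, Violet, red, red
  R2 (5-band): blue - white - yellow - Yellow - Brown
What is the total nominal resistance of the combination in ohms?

6944700 Ω

R1: yellow, violet → 47; red ×10^2 → 4700 Ω.
R2: blue, white, yellow → 694; yellow ×10^4 → 6940000 Ω.
Series: 4700 + 6940000 = 6944700 Ω.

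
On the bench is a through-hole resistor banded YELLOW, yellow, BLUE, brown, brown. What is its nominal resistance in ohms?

Yellow → 4 (first significant figure)
Yellow → 4 (second significant figure)
Blue → 6 (third significant figure)
Brown → ×10 multiplier
446 × 10 = 4460 Ω

4460 Ω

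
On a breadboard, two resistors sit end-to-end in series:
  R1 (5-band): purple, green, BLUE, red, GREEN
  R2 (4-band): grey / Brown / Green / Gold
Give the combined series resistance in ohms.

R1: violet, green, blue → 756; red ×10^2 → 75600 Ω.
R2: grey, brown → 81; green ×10^5 → 8100000 Ω.
Series: 75600 + 8100000 = 8175600 Ω.

8175600 Ω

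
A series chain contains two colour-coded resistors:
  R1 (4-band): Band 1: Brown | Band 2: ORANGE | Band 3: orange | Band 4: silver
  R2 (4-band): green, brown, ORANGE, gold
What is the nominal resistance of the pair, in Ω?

R1: brown, orange → 13; orange ×10^3 → 13000 Ω.
R2: green, brown → 51; orange ×10^3 → 51000 Ω.
Series: 13000 + 51000 = 64000 Ω.

64000 Ω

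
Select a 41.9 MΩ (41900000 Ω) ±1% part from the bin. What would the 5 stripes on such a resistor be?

yellow, brown, white, green, brown

41900000 Ω = 419 × 10^5.
4 → yellow
1 → brown
9 → white
Multiplier 10^5 → green.
±1% tolerance → brown.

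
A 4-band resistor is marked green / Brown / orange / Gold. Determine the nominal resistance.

51000 Ω

Green → 5 (first significant figure)
Brown → 1 (second significant figure)
Orange → ×10^3 multiplier
51 × 1000 = 51000 Ω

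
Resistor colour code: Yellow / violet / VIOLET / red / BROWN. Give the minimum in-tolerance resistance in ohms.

Yellow → 4 (first significant figure)
Violet → 7 (second significant figure)
Violet → 7 (third significant figure)
Red → ×10^2 multiplier
Brown → ±1% tolerance
477 × 100 = 47700 Ω
Minimum = 47700 × (1 − 1/100) = 47223 Ω.

47223 Ω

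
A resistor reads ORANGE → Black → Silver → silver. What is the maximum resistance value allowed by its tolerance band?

0.33 Ω

Orange → 3 (first significant figure)
Black → 0 (second significant figure)
Silver → ×0.01 multiplier
Silver → ±10% tolerance
30 × 0.01 = 0.3 Ω
Maximum = 0.3 × (1 + 10/100) = 0.33 Ω.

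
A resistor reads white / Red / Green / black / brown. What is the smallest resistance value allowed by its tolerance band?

915.75 Ω

White → 9 (first significant figure)
Red → 2 (second significant figure)
Green → 5 (third significant figure)
Black → ×1 multiplier
Brown → ±1% tolerance
925 × 1 = 925 Ω
Smallest = 925 × (1 − 1/100) = 915.75 Ω.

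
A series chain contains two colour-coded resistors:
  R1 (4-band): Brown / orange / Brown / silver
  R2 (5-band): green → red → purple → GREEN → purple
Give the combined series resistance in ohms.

R1: brown, orange → 13; brown ×10 → 130 Ω.
R2: green, red, violet → 527; green ×10^5 → 52700000 Ω.
Series: 130 + 52700000 = 52700130 Ω.

52700130 Ω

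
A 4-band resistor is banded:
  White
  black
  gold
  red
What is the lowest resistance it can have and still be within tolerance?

White → 9 (first significant figure)
Black → 0 (second significant figure)
Gold → ×0.1 multiplier
Red → ±2% tolerance
90 × 0.1 = 9 Ω
Lowest = 9 × (1 − 2/100) = 8.82 Ω.

8.82 Ω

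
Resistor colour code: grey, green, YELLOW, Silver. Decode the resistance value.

850000 Ω

Grey → 8 (first significant figure)
Green → 5 (second significant figure)
Yellow → ×10^4 multiplier
85 × 10000 = 850000 Ω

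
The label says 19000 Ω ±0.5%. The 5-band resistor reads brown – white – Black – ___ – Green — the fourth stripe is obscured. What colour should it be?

red

19000 Ω = 190 × 10^2.
The fourth band is the multiplier, 10^2, which is red.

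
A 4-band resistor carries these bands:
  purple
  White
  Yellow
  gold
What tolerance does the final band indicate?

The last band, gold, is the tolerance band.
Gold corresponds to ±5%.

±5%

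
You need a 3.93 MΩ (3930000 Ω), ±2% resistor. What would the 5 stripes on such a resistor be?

3930000 Ω = 393 × 10^4.
3 → orange
9 → white
3 → orange
Multiplier 10^4 → yellow.
±2% tolerance → red.

orange, white, orange, yellow, red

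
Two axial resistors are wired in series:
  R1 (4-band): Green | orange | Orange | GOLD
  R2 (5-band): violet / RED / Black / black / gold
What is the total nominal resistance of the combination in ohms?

53720 Ω

R1: green, orange → 53; orange ×10^3 → 53000 Ω.
R2: violet, red, black → 720; black ×1 → 720 Ω.
Series: 53000 + 720 = 53720 Ω.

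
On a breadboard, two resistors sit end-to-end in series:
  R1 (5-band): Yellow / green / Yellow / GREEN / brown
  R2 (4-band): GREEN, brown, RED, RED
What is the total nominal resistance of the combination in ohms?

45405100 Ω

R1: yellow, green, yellow → 454; green ×10^5 → 45400000 Ω.
R2: green, brown → 51; red ×10^2 → 5100 Ω.
Series: 45400000 + 5100 = 45405100 Ω.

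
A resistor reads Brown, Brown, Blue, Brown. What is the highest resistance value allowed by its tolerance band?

11110000 Ω

Brown → 1 (first significant figure)
Brown → 1 (second significant figure)
Blue → ×10^6 multiplier
Brown → ±1% tolerance
11 × 1000000 = 11000000 Ω
Highest = 11000000 × (1 + 1/100) = 11110000 Ω.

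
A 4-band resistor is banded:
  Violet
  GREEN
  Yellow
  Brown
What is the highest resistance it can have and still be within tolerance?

Violet → 7 (first significant figure)
Green → 5 (second significant figure)
Yellow → ×10^4 multiplier
Brown → ±1% tolerance
75 × 10000 = 750000 Ω
Highest = 750000 × (1 + 1/100) = 757500 Ω.

757500 Ω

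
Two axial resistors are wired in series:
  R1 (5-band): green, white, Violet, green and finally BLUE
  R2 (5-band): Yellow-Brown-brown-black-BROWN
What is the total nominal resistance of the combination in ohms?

59700411 Ω

R1: green, white, violet → 597; green ×10^5 → 59700000 Ω.
R2: yellow, brown, brown → 411; black ×1 → 411 Ω.
Series: 59700000 + 411 = 59700411 Ω.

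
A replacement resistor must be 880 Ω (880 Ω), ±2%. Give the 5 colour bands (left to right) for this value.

880 Ω = 880 × 10^0.
8 → grey
8 → grey
0 → black
Multiplier 10^0 → black.
±2% tolerance → red.

grey, grey, black, black, red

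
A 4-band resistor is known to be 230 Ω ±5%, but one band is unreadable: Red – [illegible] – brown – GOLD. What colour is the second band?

orange

230 Ω = 23 × 10^1.
The second band gives digit 3 of the significand, and 3 is orange.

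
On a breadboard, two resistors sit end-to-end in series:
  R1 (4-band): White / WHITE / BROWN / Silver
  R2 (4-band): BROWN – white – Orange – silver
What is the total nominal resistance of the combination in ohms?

R1: white, white → 99; brown ×10 → 990 Ω.
R2: brown, white → 19; orange ×10^3 → 19000 Ω.
Series: 990 + 19000 = 19990 Ω.

19990 Ω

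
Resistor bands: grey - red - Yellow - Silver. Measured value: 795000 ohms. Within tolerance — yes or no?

yes

Grey → 8 (first significant figure)
Red → 2 (second significant figure)
Yellow → ×10^4 multiplier
Silver → ±10% tolerance
82 × 10000 = 820000 Ω
Allowed range: 738000 Ω to 902000 Ω.
795000 ohms lies inside that range.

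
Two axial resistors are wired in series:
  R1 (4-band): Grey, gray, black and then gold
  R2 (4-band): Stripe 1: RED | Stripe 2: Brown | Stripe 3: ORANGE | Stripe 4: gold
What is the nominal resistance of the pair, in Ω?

R1: grey, grey → 88; black ×1 → 88 Ω.
R2: red, brown → 21; orange ×10^3 → 21000 Ω.
Series: 88 + 21000 = 21088 Ω.

21088 Ω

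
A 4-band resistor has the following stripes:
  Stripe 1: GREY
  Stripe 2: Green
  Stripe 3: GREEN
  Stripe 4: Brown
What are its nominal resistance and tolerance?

8500000 Ω ±1%

Grey → 8 (first significant figure)
Green → 5 (second significant figure)
Green → ×10^5 multiplier
Brown → ±1% tolerance
85 × 100000 = 8500000 Ω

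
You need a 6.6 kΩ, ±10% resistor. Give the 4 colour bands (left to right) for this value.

6600 Ω = 66 × 10^2.
6 → blue
6 → blue
Multiplier 10^2 → red.
±10% tolerance → silver.

blue, blue, red, silver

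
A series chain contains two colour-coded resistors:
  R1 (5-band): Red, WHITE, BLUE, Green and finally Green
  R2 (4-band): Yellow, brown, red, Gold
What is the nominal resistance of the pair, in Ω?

R1: red, white, blue → 296; green ×10^5 → 29600000 Ω.
R2: yellow, brown → 41; red ×10^2 → 4100 Ω.
Series: 29600000 + 4100 = 29604100 Ω.

29604100 Ω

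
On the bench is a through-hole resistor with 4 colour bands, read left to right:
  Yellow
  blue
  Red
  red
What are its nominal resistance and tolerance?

4600 Ω ±2%

Yellow → 4 (first significant figure)
Blue → 6 (second significant figure)
Red → ×10^2 multiplier
Red → ±2% tolerance
46 × 100 = 4600 Ω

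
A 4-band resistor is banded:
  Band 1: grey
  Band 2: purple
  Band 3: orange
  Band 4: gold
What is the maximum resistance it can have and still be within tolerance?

Grey → 8 (first significant figure)
Violet → 7 (second significant figure)
Orange → ×10^3 multiplier
Gold → ±5% tolerance
87 × 1000 = 87000 Ω
Maximum = 87000 × (1 + 5/100) = 91350 Ω.

91350 Ω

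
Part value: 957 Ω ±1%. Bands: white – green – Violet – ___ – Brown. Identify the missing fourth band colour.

black

957 Ω = 957 × 10^0.
The fourth band is the multiplier, 10^0, which is black.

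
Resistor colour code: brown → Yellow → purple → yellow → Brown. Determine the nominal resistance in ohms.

1470000 Ω

Brown → 1 (first significant figure)
Yellow → 4 (second significant figure)
Violet → 7 (third significant figure)
Yellow → ×10^4 multiplier
147 × 10000 = 1470000 Ω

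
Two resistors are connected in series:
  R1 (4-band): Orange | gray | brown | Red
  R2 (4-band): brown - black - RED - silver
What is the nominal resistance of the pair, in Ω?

R1: orange, grey → 38; brown ×10 → 380 Ω.
R2: brown, black → 10; red ×10^2 → 1000 Ω.
Series: 380 + 1000 = 1380 Ω.

1380 Ω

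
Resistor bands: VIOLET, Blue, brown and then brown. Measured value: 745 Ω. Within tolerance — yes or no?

Violet → 7 (first significant figure)
Blue → 6 (second significant figure)
Brown → ×10 multiplier
Brown → ±1% tolerance
76 × 10 = 760 Ω
Allowed range: 752.4 Ω to 767.6 Ω.
745 Ω lies outside that range.

no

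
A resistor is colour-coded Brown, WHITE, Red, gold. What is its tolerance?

±5%

The last band, gold, is the tolerance band.
Gold corresponds to ±5%.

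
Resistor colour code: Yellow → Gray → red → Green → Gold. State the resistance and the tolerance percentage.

Yellow → 4 (first significant figure)
Grey → 8 (second significant figure)
Red → 2 (third significant figure)
Green → ×10^5 multiplier
Gold → ±5% tolerance
482 × 100000 = 48200000 Ω

48200000 Ω ±5%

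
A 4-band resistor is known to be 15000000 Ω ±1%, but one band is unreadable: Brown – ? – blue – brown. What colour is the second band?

15000000 Ω = 15 × 10^6.
The second band gives digit 5 of the significand, and 5 is green.

green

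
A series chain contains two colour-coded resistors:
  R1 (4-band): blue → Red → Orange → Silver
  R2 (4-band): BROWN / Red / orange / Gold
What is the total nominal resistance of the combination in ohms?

R1: blue, red → 62; orange ×10^3 → 62000 Ω.
R2: brown, red → 12; orange ×10^3 → 12000 Ω.
Series: 62000 + 12000 = 74000 Ω.

74000 Ω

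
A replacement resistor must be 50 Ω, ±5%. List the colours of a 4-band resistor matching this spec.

50 Ω = 50 × 10^0.
5 → green
0 → black
Multiplier 10^0 → black.
±5% tolerance → gold.

green, black, black, gold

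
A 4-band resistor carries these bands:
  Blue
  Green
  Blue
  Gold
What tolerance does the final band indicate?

The last band, gold, is the tolerance band.
Gold corresponds to ±5%.

±5%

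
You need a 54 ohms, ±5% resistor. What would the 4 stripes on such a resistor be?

54 Ω = 54 × 10^0.
5 → green
4 → yellow
Multiplier 10^0 → black.
±5% tolerance → gold.

green, yellow, black, gold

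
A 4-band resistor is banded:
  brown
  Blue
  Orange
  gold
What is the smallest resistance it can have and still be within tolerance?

15200 Ω

Brown → 1 (first significant figure)
Blue → 6 (second significant figure)
Orange → ×10^3 multiplier
Gold → ±5% tolerance
16 × 1000 = 16000 Ω
Smallest = 16000 × (1 − 5/100) = 15200 Ω.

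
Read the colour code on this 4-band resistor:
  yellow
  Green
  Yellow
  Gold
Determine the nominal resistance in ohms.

450000 Ω

Yellow → 4 (first significant figure)
Green → 5 (second significant figure)
Yellow → ×10^4 multiplier
45 × 10000 = 450000 Ω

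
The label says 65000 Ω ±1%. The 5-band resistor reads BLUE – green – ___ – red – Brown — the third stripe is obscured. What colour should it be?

65000 Ω = 650 × 10^2.
The third band gives digit 0 of the significand, and 0 is black.

black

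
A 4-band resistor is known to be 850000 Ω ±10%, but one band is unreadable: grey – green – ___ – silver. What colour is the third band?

yellow

850000 Ω = 85 × 10^4.
The third band is the multiplier, 10^4, which is yellow.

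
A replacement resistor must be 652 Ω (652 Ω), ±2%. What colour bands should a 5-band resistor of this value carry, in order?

blue, green, red, black, red

652 Ω = 652 × 10^0.
6 → blue
5 → green
2 → red
Multiplier 10^0 → black.
±2% tolerance → red.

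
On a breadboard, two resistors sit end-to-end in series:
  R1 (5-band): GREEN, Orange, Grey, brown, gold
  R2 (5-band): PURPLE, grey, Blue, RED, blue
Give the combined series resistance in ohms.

83980 Ω

R1: green, orange, grey → 538; brown ×10 → 5380 Ω.
R2: violet, grey, blue → 786; red ×10^2 → 78600 Ω.
Series: 5380 + 78600 = 83980 Ω.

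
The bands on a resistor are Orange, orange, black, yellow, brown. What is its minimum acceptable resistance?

Orange → 3 (first significant figure)
Orange → 3 (second significant figure)
Black → 0 (third significant figure)
Yellow → ×10^4 multiplier
Brown → ±1% tolerance
330 × 10000 = 3300000 Ω
Minimum = 3300000 × (1 − 1/100) = 3267000 Ω.

3267000 Ω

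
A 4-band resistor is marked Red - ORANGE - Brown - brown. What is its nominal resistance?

Red → 2 (first significant figure)
Orange → 3 (second significant figure)
Brown → ×10 multiplier
23 × 10 = 230 Ω

230 Ω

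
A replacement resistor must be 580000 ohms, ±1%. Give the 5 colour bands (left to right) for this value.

green, grey, black, orange, brown

580000 Ω = 580 × 10^3.
5 → green
8 → grey
0 → black
Multiplier 10^3 → orange.
±1% tolerance → brown.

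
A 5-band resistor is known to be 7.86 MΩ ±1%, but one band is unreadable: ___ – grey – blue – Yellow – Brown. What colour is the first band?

7860000 Ω = 786 × 10^4.
The first band gives digit 7 of the significand, and 7 is violet.

violet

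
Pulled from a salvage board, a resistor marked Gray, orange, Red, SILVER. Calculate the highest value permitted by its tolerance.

9130 Ω

Grey → 8 (first significant figure)
Orange → 3 (second significant figure)
Red → ×10^2 multiplier
Silver → ±10% tolerance
83 × 100 = 8300 Ω
Highest = 8300 × (1 + 10/100) = 9130 Ω.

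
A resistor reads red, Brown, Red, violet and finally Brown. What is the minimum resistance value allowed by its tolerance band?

2098800000 Ω

Red → 2 (first significant figure)
Brown → 1 (second significant figure)
Red → 2 (third significant figure)
Violet → ×10^7 multiplier
Brown → ±1% tolerance
212 × 10000000 = 2120000000 Ω
Minimum = 2120000000 × (1 − 1/100) = 2098800000 Ω.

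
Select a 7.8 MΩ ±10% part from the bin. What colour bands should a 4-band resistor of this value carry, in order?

7800000 Ω = 78 × 10^5.
7 → violet
8 → grey
Multiplier 10^5 → green.
±10% tolerance → silver.

violet, grey, green, silver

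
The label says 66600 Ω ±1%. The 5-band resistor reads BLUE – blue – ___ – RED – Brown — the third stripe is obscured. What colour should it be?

blue

66600 Ω = 666 × 10^2.
The third band gives digit 6 of the significand, and 6 is blue.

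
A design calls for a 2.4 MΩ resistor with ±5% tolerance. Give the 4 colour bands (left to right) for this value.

red, yellow, green, gold

2400000 Ω = 24 × 10^5.
2 → red
4 → yellow
Multiplier 10^5 → green.
±5% tolerance → gold.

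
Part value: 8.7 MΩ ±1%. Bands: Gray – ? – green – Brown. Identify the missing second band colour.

8700000 Ω = 87 × 10^5.
The second band gives digit 7 of the significand, and 7 is violet.

violet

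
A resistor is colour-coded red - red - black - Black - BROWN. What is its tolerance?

±1%

The last band, brown, is the tolerance band.
Brown corresponds to ±1%.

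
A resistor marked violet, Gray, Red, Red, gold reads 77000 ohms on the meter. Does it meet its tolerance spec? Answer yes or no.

yes

Violet → 7 (first significant figure)
Grey → 8 (second significant figure)
Red → 2 (third significant figure)
Red → ×10^2 multiplier
Gold → ±5% tolerance
782 × 100 = 78200 Ω
Allowed range: 74290 Ω to 82110 Ω.
77000 ohms lies inside that range.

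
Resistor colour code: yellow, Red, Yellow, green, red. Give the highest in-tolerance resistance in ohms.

43248000 Ω

Yellow → 4 (first significant figure)
Red → 2 (second significant figure)
Yellow → 4 (third significant figure)
Green → ×10^5 multiplier
Red → ±2% tolerance
424 × 100000 = 42400000 Ω
Highest = 42400000 × (1 + 2/100) = 43248000 Ω.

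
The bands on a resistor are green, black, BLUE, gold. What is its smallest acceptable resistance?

47500000 Ω

Green → 5 (first significant figure)
Black → 0 (second significant figure)
Blue → ×10^6 multiplier
Gold → ±5% tolerance
50 × 1000000 = 50000000 Ω
Smallest = 50000000 × (1 − 5/100) = 47500000 Ω.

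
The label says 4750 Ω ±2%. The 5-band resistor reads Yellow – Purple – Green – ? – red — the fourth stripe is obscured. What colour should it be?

brown

4750 Ω = 475 × 10^1.
The fourth band is the multiplier, 10^1, which is brown.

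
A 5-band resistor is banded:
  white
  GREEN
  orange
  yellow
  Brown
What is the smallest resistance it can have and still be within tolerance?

White → 9 (first significant figure)
Green → 5 (second significant figure)
Orange → 3 (third significant figure)
Yellow → ×10^4 multiplier
Brown → ±1% tolerance
953 × 10000 = 9530000 Ω
Smallest = 9530000 × (1 − 1/100) = 9434700 Ω.

9434700 Ω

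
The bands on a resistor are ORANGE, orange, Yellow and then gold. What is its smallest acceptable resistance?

313500 Ω

Orange → 3 (first significant figure)
Orange → 3 (second significant figure)
Yellow → ×10^4 multiplier
Gold → ±5% tolerance
33 × 10000 = 330000 Ω
Smallest = 330000 × (1 − 5/100) = 313500 Ω.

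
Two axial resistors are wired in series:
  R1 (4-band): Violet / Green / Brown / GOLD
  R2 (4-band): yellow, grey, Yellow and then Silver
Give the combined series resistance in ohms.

480750 Ω

R1: violet, green → 75; brown ×10 → 750 Ω.
R2: yellow, grey → 48; yellow ×10^4 → 480000 Ω.
Series: 750 + 480000 = 480750 Ω.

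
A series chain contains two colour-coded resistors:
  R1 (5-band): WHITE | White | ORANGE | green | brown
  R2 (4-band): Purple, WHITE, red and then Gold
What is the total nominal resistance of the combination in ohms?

99307900 Ω

R1: white, white, orange → 993; green ×10^5 → 99300000 Ω.
R2: violet, white → 79; red ×10^2 → 7900 Ω.
Series: 99300000 + 7900 = 99307900 Ω.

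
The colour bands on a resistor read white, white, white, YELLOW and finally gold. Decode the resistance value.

9990000 Ω

White → 9 (first significant figure)
White → 9 (second significant figure)
White → 9 (third significant figure)
Yellow → ×10^4 multiplier
999 × 10000 = 9990000 Ω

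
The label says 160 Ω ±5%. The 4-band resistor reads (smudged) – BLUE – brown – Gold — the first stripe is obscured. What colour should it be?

brown

160 Ω = 16 × 10^1.
The first band gives digit 1 of the significand, and 1 is brown.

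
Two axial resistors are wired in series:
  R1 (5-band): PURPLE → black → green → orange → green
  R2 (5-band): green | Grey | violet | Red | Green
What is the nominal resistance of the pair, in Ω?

763700 Ω

R1: violet, black, green → 705; orange ×10^3 → 705000 Ω.
R2: green, grey, violet → 587; red ×10^2 → 58700 Ω.
Series: 705000 + 58700 = 763700 Ω.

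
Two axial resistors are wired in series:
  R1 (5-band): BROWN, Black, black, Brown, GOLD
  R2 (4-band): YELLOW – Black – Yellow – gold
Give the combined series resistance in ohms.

R1: brown, black, black → 100; brown ×10 → 1000 Ω.
R2: yellow, black → 40; yellow ×10^4 → 400000 Ω.
Series: 1000 + 400000 = 401000 Ω.

401000 Ω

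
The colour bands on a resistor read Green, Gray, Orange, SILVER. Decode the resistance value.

58000 Ω

Green → 5 (first significant figure)
Grey → 8 (second significant figure)
Orange → ×10^3 multiplier
58 × 1000 = 58000 Ω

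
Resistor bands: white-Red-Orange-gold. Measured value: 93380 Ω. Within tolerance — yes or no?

White → 9 (first significant figure)
Red → 2 (second significant figure)
Orange → ×10^3 multiplier
Gold → ±5% tolerance
92 × 1000 = 92000 Ω
Allowed range: 87400 Ω to 96600 Ω.
93380 Ω lies inside that range.

yes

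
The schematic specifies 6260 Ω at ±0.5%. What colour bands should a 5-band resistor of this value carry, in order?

blue, red, blue, brown, green

6260 Ω = 626 × 10^1.
6 → blue
2 → red
6 → blue
Multiplier 10^1 → brown.
±0.5% tolerance → green.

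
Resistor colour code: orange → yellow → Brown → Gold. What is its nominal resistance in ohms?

340 Ω

Orange → 3 (first significant figure)
Yellow → 4 (second significant figure)
Brown → ×10 multiplier
34 × 10 = 340 Ω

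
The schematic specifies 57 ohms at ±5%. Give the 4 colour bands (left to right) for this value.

57 Ω = 57 × 10^0.
5 → green
7 → violet
Multiplier 10^0 → black.
±5% tolerance → gold.

green, violet, black, gold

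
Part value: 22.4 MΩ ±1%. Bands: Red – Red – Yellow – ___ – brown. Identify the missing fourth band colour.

green

22400000 Ω = 224 × 10^5.
The fourth band is the multiplier, 10^5, which is green.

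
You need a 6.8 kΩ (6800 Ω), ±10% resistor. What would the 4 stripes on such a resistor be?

blue, grey, red, silver

6800 Ω = 68 × 10^2.
6 → blue
8 → grey
Multiplier 10^2 → red.
±10% tolerance → silver.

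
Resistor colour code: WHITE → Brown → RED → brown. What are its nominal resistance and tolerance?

9100 Ω ±1%

White → 9 (first significant figure)
Brown → 1 (second significant figure)
Red → ×10^2 multiplier
Brown → ±1% tolerance
91 × 100 = 9100 Ω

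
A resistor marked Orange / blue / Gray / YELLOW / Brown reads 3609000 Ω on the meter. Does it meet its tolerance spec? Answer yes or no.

no

Orange → 3 (first significant figure)
Blue → 6 (second significant figure)
Grey → 8 (third significant figure)
Yellow → ×10^4 multiplier
Brown → ±1% tolerance
368 × 10000 = 3680000 Ω
Allowed range: 3643200 Ω to 3716800 Ω.
3609000 Ω lies outside that range.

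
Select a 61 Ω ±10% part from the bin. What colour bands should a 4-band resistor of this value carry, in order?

blue, brown, black, silver

61 Ω = 61 × 10^0.
6 → blue
1 → brown
Multiplier 10^0 → black.
±10% tolerance → silver.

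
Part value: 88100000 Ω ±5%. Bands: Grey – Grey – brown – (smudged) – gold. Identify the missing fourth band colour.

88100000 Ω = 881 × 10^5.
The fourth band is the multiplier, 10^5, which is green.

green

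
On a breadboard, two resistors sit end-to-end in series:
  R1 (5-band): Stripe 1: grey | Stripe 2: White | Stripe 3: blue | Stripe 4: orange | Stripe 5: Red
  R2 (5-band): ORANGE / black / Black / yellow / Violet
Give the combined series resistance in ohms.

3896000 Ω

R1: grey, white, blue → 896; orange ×10^3 → 896000 Ω.
R2: orange, black, black → 300; yellow ×10^4 → 3000000 Ω.
Series: 896000 + 3000000 = 3896000 Ω.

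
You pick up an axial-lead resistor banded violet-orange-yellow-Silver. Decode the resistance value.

Violet → 7 (first significant figure)
Orange → 3 (second significant figure)
Yellow → ×10^4 multiplier
73 × 10000 = 730000 Ω

730000 Ω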